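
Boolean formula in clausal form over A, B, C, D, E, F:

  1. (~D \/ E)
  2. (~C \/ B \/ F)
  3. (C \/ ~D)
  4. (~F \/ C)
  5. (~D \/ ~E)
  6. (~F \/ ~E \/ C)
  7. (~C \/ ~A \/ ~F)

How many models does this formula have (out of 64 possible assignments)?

16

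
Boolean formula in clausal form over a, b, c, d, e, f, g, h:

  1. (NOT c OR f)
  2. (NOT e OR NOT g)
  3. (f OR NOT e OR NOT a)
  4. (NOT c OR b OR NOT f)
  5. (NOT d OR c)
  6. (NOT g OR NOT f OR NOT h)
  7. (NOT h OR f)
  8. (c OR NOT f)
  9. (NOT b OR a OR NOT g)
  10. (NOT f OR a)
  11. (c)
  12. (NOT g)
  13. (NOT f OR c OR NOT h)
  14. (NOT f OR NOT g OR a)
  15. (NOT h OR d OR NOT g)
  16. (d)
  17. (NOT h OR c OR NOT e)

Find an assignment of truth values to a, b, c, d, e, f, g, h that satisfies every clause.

(c) is a unit clause, so c = True.
The clause (f) is unit: f must be True.
(b) is a unit clause, so b = True.
The clause (a) is unit: a must be True.
The clause (NOT g) is unit: g must be False.
Unit propagation: (d) forces d = True.
e, h are now unconstrained; take e = True, h = False.

a = 1, b = 1, c = 1, d = 1, e = 1, f = 1, g = 0, h = 0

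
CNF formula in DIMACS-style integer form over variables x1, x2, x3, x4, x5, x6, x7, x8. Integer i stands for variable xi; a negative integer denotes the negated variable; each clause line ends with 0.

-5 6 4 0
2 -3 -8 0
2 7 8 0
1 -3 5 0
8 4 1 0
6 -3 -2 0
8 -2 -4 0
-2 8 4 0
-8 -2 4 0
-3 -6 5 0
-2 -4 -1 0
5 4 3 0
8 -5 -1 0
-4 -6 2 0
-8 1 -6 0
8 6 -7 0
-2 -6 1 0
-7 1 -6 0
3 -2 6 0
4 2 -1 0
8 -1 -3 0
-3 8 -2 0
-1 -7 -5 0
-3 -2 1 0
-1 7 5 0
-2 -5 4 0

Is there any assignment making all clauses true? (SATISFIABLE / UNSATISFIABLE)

SATISFIABLE

Set x1 = False and propagate.
The remaining clauses are satisfied by x2 = False, x3 = False, x4 = True, x5 = False, x6 = False, x7 = True, x8 = True.
So x1=False  x2=False  x3=False  x4=True  x5=False  x6=False  x7=True  x8=True is a satisfying assignment.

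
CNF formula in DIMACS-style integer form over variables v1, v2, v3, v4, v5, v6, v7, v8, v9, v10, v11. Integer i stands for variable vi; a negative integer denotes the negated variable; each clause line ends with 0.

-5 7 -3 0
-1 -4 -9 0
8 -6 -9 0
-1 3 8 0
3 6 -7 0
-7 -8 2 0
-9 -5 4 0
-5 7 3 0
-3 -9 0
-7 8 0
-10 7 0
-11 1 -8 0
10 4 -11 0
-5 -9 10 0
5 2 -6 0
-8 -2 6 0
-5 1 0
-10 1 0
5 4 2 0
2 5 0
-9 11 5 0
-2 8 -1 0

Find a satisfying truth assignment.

v1 = T, v2 = T, v3 = F, v4 = T, v5 = F, v6 = T, v7 = T, v8 = T, v9 = F, v10 = F, v11 = T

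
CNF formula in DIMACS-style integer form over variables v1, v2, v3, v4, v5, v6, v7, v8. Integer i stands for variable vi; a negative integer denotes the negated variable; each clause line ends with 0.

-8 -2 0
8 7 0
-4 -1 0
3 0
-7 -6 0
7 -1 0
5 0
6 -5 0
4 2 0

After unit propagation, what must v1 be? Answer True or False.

False

(v3) stands alone — v3 = True.
(v5) stands alone — v5 = True.
(v6 | ~v5): since v5 = True, the clause reduces to (v6). v6 = True.
(~v6 | ~v7) with v6 = True leaves only ~v7, so v7 = False.
From (v8 | v7) and v7 = False: v8 = True.
From (~v8 | ~v2) and v8 = True: v2 = False.
(~v1 | v7) with v7 = False leaves only ~v1, so v1 = False.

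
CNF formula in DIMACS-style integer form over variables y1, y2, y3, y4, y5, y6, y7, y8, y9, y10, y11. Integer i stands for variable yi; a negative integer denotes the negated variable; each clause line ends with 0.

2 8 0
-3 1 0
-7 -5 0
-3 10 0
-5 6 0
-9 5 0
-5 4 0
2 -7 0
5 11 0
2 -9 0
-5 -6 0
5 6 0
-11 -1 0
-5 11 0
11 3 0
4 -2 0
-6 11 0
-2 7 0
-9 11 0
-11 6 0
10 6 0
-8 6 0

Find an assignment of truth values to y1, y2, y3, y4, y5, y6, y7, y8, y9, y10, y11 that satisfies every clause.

y1 = False, y2 = True, y3 = False, y4 = True, y5 = False, y6 = True, y7 = True, y8 = True, y9 = False, y10 = True, y11 = True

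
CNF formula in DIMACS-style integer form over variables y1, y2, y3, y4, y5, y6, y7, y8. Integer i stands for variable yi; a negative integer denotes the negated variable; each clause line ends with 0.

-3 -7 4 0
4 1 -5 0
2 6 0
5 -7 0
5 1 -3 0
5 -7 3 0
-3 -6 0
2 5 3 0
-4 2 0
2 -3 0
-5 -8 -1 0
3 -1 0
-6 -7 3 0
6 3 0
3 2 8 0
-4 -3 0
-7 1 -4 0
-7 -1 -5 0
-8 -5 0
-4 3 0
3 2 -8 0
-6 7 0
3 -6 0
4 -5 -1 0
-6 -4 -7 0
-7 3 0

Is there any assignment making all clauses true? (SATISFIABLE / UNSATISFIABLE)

SATISFIABLE

Pure literal: y2 appears only positively; assign y2 = True.
Branch on y1: take y1 = True.
  then y3 is forced to True.
  then y6 is forced to False.
  then y4 is forced to False.
  then y7 is forced to False.
  then y5 is forced to False.
y8 is now unconstrained; take y8 = False.
So y1=T, y2=T, y3=T, y4=F, y5=F, y6=F, y7=F, y8=F is a satisfying assignment.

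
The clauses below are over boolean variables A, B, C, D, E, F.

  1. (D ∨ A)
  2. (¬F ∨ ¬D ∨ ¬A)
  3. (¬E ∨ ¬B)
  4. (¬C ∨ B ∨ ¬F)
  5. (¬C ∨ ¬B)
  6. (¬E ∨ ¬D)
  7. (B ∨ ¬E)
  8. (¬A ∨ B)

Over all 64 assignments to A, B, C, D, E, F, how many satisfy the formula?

Satisfying assignments:
  A=F B=F C=F D=T E=F F=F
  A=F B=F C=F D=T E=F F=T
  A=F B=F C=T D=T E=F F=F
  A=F B=T C=F D=T E=F F=F
  A=F B=T C=F D=T E=F F=T
  A=T B=T C=F D=F E=F F=F
  A=T B=T C=F D=F E=F F=T
  A=T B=T C=F D=T E=F F=F
Count: 8.

8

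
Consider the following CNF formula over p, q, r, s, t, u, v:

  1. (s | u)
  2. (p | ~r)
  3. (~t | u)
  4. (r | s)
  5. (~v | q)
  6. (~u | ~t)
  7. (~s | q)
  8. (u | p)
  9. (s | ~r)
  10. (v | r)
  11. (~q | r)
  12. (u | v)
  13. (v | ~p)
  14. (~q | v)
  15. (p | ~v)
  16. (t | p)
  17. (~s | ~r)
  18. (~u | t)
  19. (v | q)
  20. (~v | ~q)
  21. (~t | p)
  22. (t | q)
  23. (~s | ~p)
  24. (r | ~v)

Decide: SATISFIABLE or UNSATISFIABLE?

UNSATISFIABLE

v = True:
  propagation gives q=True; an empty clause results — contradiction.
v = False:
  propagation gives r=True, p=True; an empty clause results — contradiction.
Every branch closes, so no satisfying assignment exists.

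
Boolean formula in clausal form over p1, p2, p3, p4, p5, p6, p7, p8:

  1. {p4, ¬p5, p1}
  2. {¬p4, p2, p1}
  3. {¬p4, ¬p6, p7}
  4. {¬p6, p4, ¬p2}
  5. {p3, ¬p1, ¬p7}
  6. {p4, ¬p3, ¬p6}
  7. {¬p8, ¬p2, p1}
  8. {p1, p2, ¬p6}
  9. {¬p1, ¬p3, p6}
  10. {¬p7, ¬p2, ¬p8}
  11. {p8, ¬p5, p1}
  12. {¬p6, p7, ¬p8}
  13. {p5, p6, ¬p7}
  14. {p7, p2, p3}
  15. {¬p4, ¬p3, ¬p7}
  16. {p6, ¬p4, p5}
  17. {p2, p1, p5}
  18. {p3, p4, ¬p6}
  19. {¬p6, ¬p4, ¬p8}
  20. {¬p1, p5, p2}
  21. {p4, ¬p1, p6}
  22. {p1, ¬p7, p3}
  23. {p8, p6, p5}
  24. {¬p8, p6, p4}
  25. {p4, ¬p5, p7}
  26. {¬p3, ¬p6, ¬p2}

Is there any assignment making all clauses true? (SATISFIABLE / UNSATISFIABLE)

SATISFIABLE

Set p1 = True and propagate.
Set p2 = True and propagate.
Branch on p3: take p3 = False.
  then p7 is forced to False.
For the remaining variables, p4 = True, p5 = True, p6 = False, p8 = False works.
So p1=True, p2=True, p3=False, p4=True, p5=True, p6=False, p7=False, p8=False is a satisfying assignment.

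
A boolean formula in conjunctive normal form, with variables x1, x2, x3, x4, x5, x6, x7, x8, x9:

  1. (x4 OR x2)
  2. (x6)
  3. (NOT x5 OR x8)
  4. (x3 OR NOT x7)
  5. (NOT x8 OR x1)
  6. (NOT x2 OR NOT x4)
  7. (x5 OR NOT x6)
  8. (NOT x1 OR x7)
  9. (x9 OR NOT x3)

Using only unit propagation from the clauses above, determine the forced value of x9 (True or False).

True

(x6) is a unit clause: x6 = True.
From (x5 OR NOT x6) and x6 = True: x5 = True.
In (x8 OR NOT x5), NOT x5 is now false; x8 must hold, so x8 = True.
(x1 OR NOT x8) with x8 = True leaves only x1, so x1 = True.
From (NOT x1 OR x7) and x1 = True: x7 = True.
From (x3 OR NOT x7) and x7 = True: x3 = True.
(x9 OR NOT x3): since x3 = True, the clause reduces to (x9). x9 = True.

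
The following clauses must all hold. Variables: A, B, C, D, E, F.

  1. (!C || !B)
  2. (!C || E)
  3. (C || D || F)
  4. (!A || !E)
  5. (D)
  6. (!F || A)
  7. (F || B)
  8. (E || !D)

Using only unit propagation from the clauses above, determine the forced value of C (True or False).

False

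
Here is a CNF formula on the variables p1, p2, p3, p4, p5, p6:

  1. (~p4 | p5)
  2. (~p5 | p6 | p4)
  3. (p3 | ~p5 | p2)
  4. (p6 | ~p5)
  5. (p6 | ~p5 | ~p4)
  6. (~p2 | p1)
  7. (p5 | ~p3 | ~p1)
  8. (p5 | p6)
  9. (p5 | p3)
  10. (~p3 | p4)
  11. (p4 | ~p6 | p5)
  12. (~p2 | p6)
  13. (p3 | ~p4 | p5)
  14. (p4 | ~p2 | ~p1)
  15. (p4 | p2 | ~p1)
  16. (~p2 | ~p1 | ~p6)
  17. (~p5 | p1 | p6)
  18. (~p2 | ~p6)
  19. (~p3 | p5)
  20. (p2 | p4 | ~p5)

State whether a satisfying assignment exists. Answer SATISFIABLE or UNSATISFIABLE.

Set p1 = True and propagate.
For the remaining variables, p2 = False, p3 = True, p4 = True, p5 = True, p6 = True works.
Every clause has at least one true literal under this assignment.
So p1=True, p2=False, p3=True, p4=True, p5=True, p6=True is a satisfying assignment.

SATISFIABLE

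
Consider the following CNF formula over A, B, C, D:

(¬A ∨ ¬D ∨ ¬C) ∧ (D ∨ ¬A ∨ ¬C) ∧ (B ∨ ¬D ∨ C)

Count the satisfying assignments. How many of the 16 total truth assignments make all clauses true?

Case analysis on C and D:
  C=1, D=1: remaining (A,B) ∈ {(0,0); (0,1)} — 2.
  C=1, D=0: remaining (A,B) ∈ {(0,0); (0,1)} — 2.
  C=0, D=1: remaining (A,B) ∈ {(0,1); (1,1)} — 2.
  C=0, D=0: remaining (A,B) ∈ {(0,0); (0,1); (1,0); (1,1)} — 4.
Total: 2 + 2 + 2 + 4 = 10.

10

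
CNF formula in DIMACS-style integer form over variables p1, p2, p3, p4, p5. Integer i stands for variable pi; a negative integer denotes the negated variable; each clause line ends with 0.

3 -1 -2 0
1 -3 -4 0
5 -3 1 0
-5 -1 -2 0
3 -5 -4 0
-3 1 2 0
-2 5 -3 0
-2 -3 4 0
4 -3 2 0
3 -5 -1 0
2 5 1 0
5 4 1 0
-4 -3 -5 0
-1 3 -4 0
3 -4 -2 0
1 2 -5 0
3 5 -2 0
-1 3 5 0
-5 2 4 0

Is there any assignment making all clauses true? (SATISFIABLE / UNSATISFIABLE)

Try p1 = False.
Branch on p2: take p2 = True.
For the remaining variables, p3 = False, p4 = False, p5 = True works.
So p1=F, p2=T, p3=F, p4=F, p5=T is a satisfying assignment.

SATISFIABLE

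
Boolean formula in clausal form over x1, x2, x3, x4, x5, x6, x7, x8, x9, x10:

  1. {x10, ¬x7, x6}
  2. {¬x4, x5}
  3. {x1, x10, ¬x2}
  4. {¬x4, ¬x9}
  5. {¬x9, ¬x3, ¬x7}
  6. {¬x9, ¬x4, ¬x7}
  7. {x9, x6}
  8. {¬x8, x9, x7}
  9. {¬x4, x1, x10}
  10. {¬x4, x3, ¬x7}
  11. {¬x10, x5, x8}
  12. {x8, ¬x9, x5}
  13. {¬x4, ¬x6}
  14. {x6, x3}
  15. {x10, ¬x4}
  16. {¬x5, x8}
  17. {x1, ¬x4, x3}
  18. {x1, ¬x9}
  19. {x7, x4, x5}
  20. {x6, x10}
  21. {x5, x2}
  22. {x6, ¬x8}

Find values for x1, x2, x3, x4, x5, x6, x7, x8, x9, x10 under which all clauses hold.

x1=T, x2=F, x3=F, x4=F, x5=T, x6=T, x7=T, x8=T, x9=F, x10=F

Pure literal: x1 appears only positively; assign x1 = True.
Try x2 = False.
  then x5 is forced to True.
  then x8 is forced to True.
  then x6 is forced to True.
  then x4 is forced to False.
For the remaining variables, x3 = False, x7 = True, x9 = False, x10 = False works.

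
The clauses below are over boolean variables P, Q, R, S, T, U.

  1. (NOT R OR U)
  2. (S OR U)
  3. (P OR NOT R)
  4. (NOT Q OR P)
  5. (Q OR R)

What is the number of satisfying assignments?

14

Case analysis on R and P:
  R=1, P=1: forces U=1; Q, S, T free → 2^3 = 8.
  R=1, P=0: a clause becomes empty — 0.
  R=0, P=1: T free; 3 ways for (Q,S,U) × 2^1 = 6.
  R=0, P=0: a clause becomes empty — 0.
Total: 8 + 0 + 6 + 0 = 14.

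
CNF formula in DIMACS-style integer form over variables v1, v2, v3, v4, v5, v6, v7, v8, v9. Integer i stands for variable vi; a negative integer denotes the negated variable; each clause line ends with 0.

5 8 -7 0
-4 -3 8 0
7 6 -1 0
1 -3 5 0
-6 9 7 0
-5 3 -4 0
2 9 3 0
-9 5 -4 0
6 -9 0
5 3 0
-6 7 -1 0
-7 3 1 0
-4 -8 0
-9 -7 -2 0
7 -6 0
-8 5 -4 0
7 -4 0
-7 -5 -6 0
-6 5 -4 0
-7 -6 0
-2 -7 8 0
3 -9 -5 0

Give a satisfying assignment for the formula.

Pure literal: v4 appears only negated; assign v4 = False.
Branch on v1: take v1 = True.
Set v2 = True and propagate.
For the remaining variables, v3 = True, v5 = False, v6 = False, v7 = True, v8 = True, v9 = False works.
Every clause has at least one true literal under this assignment.

v1=True  v2=True  v3=True  v4=False  v5=False  v6=False  v7=True  v8=True  v9=False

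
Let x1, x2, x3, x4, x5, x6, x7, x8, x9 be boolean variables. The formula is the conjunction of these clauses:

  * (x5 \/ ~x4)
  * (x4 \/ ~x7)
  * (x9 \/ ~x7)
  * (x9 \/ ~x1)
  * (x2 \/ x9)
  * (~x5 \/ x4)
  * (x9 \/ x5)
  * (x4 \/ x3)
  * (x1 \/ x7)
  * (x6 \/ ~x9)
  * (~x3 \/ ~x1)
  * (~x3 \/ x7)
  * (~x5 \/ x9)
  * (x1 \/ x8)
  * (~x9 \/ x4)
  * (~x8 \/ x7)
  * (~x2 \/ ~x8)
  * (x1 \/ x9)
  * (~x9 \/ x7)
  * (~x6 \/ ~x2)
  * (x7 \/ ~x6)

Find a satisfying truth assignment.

Set x1 = False and propagate.
  then x7 is forced to True.
  then x4 is forced to True.
  then x5 is forced to True.
  then x9 is forced to True.
  then x6 is forced to True.
  then x8 is forced to True.
  then x2 is forced to False.
x3 is now unconstrained; take x3 = True.

x1=0  x2=0  x3=1  x4=1  x5=1  x6=1  x7=1  x8=1  x9=1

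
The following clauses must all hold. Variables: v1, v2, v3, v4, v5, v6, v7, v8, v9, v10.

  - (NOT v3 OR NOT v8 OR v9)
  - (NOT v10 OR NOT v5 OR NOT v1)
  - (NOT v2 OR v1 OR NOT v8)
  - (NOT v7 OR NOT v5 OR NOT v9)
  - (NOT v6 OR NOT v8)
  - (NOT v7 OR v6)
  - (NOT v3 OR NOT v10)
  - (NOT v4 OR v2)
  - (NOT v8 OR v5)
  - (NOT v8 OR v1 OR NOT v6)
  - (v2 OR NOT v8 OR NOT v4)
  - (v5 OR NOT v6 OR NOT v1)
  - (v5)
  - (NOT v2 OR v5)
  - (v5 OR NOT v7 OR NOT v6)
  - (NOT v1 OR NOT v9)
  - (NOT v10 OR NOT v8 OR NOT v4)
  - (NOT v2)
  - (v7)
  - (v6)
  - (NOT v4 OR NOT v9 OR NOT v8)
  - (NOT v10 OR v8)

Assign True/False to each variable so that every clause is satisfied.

The clause (v5) is unit: v5 must be True.
The clause (NOT v2) is unit: v2 must be False.
The clause (NOT v4) is unit: v4 must be False.
(v7) is a unit clause, so v7 = True.
The clause (NOT v9) is unit: v9 must be False.
(v6) is a unit clause, so v6 = True.
The clause (NOT v8) is unit: v8 must be False.
(NOT v10) is a unit clause, so v10 = False.
v1, v3 are now unconstrained; take v1 = True, v3 = False.
Every clause has at least one true literal under this assignment.

v1=T, v2=F, v3=F, v4=F, v5=T, v6=T, v7=T, v8=F, v9=F, v10=F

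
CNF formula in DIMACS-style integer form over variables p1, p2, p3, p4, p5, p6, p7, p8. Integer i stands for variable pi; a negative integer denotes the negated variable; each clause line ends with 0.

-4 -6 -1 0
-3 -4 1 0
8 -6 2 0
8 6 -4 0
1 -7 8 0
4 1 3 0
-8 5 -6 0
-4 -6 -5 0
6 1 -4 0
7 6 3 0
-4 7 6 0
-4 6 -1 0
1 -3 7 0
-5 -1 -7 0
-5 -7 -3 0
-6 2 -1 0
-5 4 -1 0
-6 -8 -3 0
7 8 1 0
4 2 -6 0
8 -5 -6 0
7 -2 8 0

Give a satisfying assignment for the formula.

p1=T  p2=T  p3=F  p4=F  p5=F  p6=F  p7=T  p8=F

Set p1 = True and propagate.
Try p2 = True.
For the remaining variables, p3 = False, p4 = False, p5 = False, p6 = False, p7 = True, p8 = False works.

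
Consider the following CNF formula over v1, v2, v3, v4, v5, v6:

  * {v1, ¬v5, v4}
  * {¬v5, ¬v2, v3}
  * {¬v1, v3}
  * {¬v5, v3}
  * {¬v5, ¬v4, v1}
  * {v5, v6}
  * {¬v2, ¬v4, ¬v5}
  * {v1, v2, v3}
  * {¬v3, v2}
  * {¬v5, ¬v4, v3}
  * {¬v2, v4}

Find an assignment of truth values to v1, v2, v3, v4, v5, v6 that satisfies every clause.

v1=False  v2=True  v3=True  v4=True  v5=False  v6=True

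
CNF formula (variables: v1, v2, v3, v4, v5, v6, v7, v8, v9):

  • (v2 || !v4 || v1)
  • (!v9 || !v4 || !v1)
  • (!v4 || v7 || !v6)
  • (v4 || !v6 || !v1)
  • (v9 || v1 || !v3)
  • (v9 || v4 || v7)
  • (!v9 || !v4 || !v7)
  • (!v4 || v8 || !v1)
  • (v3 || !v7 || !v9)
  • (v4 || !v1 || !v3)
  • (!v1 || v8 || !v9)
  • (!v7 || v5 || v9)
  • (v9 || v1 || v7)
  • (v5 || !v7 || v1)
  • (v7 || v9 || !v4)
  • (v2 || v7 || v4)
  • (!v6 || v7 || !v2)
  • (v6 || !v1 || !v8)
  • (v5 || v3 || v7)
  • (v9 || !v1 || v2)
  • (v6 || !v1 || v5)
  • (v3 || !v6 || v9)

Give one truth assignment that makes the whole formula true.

v1=F, v2=T, v3=T, v4=F, v5=F, v6=F, v7=F, v8=T, v9=T

Check each clause:
  1. (v2 || !v4 || v1) — v2 is true.
  2. (!v4 || !v1 || !v9) — !v4 is true.
  3. (!v6 || !v4 || v7) — !v6 is true.
  4. (!v6 || !v1 || v4) — !v6 is true.
  5. (!v3 || v9 || v1) — v9 is true.
  6. (v4 || v7 || v9) — v9 is true.
  7. (!v7 || !v4 || !v9) — !v7 is true.
  8. (v8 || !v4 || !v1) — v8 is true.
  9. (v3 || !v9 || !v7) — !v7 is true.
  10. (!v3 || v4 || !v1) — !v1 is true.
  11. (!v9 || v8 || !v1) — v8 is true.
  12. (!v7 || v9 || v5) — !v7 is true.
  13. (v7 || v9 || v1) — v9 is true.
  14. (!v7 || v1 || v5) — !v7 is true.
  15. (v7 || !v4 || v9) — v9 is true.
  16. (v4 || v2 || v7) — v2 is true.
  17. (!v6 || !v2 || v7) — !v6 is true.
  18. (!v8 || !v1 || v6) — !v1 is true.
  19. (v5 || v3 || v7) — v3 is true.
  20. (v2 || v9 || !v1) — v9 is true.
  21. (!v1 || v6 || v5) — !v1 is true.
  22. (!v6 || v9 || v3) — v9 is true.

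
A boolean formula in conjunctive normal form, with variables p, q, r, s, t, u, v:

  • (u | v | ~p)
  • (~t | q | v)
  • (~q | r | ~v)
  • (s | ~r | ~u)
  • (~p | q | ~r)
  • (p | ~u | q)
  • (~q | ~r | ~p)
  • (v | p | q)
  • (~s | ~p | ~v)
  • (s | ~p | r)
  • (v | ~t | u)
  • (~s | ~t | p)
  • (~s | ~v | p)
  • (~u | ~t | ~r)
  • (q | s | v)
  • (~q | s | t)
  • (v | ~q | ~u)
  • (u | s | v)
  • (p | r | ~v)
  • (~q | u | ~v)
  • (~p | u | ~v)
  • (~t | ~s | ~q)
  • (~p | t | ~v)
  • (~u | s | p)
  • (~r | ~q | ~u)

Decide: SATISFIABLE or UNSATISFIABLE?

Try p = True.
Try q = False.
  then r is forced to False.
  then s is forced to True.
  then v is forced to False.
  then u is forced to True.
  then t is forced to False.
Every clause has at least one true literal under this assignment.
So p=True, q=False, r=False, s=True, t=False, u=True, v=False is a satisfying assignment.

SATISFIABLE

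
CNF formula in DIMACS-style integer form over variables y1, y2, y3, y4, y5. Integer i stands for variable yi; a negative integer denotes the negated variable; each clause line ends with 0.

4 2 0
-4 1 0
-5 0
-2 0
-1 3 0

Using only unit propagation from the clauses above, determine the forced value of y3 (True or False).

True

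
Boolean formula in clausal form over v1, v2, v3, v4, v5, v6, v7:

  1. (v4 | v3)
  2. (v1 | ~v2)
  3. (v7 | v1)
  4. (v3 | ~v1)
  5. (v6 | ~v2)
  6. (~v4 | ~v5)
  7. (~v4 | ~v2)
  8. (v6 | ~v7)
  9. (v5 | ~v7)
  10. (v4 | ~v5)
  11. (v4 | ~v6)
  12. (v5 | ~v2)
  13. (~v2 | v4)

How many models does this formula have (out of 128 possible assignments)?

Satisfying assignments:
  v1=T v2=F v3=T v4=F v5=F v6=F v7=F
  v1=T v2=F v3=T v4=T v5=F v6=F v7=F
  v1=T v2=F v3=T v4=T v5=F v6=T v7=F
That's 3 in total.

3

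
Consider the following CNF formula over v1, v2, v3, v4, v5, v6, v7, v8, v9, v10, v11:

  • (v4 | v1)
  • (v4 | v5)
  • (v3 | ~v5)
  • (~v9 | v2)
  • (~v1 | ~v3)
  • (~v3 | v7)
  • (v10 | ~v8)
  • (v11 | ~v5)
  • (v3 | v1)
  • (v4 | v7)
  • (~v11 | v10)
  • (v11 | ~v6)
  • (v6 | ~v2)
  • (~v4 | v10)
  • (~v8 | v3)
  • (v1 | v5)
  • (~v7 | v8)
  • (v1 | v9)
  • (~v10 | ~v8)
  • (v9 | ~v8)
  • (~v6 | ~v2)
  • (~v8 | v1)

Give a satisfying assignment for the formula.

v1 = T, v2 = F, v3 = F, v4 = T, v5 = F, v6 = F, v7 = F, v8 = F, v9 = F, v10 = T, v11 = F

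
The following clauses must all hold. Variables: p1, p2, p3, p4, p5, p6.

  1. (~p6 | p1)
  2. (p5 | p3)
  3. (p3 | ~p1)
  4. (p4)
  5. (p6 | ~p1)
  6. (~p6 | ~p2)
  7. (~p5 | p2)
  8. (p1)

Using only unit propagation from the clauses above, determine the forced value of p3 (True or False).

(p4) stands alone — p4 = True.
(p1) stands alone — p1 = True.
(~p1 | p3) with p1 = True leaves only p3, so p3 = True.

True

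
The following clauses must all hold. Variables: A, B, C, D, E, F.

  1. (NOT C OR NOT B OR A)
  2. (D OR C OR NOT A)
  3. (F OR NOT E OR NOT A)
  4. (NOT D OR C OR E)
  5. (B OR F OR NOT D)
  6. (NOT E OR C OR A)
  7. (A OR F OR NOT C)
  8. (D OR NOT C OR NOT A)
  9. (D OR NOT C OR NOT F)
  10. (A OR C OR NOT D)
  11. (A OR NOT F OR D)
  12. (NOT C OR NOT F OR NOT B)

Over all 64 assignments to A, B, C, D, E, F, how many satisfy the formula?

9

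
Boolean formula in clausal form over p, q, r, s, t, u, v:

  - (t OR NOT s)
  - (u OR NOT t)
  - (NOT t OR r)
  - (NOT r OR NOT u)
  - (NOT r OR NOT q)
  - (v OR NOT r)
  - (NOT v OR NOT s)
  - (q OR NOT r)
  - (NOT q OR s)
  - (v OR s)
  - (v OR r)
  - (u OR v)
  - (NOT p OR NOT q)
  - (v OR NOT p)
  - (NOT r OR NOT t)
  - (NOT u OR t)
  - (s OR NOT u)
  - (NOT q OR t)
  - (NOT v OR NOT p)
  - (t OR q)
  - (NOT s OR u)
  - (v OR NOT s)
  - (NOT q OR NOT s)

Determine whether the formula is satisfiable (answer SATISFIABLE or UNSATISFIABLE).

s = True:
  propagation gives t=True, u=True, r=True; an empty clause results — contradiction.
s = False:
  propagation gives q=False, r=False, t=False; an empty clause results — contradiction.
Every branch closes, so no satisfying assignment exists.

UNSATISFIABLE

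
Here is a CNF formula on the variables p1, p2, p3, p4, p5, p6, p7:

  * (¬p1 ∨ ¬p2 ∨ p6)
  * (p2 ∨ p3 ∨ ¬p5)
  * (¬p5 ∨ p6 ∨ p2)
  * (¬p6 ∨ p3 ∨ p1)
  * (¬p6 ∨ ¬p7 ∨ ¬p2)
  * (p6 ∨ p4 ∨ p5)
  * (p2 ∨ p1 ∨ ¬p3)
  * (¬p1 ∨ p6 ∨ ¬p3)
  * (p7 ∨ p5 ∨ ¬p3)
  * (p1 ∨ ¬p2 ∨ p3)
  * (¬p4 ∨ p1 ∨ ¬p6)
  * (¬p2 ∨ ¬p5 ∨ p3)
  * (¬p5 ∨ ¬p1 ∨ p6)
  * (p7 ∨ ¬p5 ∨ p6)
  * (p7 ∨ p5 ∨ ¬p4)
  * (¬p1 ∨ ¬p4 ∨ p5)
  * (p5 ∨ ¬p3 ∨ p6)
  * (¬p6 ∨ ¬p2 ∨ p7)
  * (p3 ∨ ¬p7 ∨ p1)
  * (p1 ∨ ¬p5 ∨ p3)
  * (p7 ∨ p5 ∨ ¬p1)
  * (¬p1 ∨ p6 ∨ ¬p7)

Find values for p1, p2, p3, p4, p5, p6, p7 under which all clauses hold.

p1 = False, p2 = True, p3 = True, p4 = False, p5 = True, p6 = False, p7 = True

Try p1 = False.
Branch on p2: take p2 = True.
  then p3 is forced to True.
Branch on p4: take p4 = False.
The remaining clauses are satisfied by p5 = True, p6 = False, p7 = True.
Check each clause:
  1. (¬p2 ∨ ¬p1 ∨ p6) — ¬p1 is true.
  2. (p2 ∨ p3 ∨ ¬p5) — p3 is true.
  3. (p2 ∨ p6 ∨ ¬p5) — p2 is true.
  4. (p1 ∨ ¬p6 ∨ p3) — ¬p6 is true.
  5. (¬p2 ∨ ¬p7 ∨ ¬p6) — ¬p6 is true.
  6. (p4 ∨ p5 ∨ p6) — p5 is true.
  7. (p1 ∨ p2 ∨ ¬p3) — p2 is true.
  8. (¬p1 ∨ p6 ∨ ¬p3) — ¬p1 is true.
  9. (p5 ∨ ¬p3 ∨ p7) — p5 is true.
  10. (p3 ∨ ¬p2 ∨ p1) — p3 is true.
  11. (¬p6 ∨ ¬p4 ∨ p1) — ¬p6 is true.
  12. (¬p5 ∨ ¬p2 ∨ p3) — p3 is true.
  13. (p6 ∨ ¬p5 ∨ ¬p1) — ¬p1 is true.
  14. (p7 ∨ ¬p5 ∨ p6) — p7 is true.
  15. (p5 ∨ ¬p4 ∨ p7) — ¬p4 is true.
  16. (p5 ∨ ¬p1 ∨ ¬p4) — ¬p4 is true.
  17. (p6 ∨ p5 ∨ ¬p3) — p5 is true.
  18. (p7 ∨ ¬p6 ∨ ¬p2) — ¬p6 is true.
  19. (p3 ∨ ¬p7 ∨ p1) — p3 is true.
  20. (p3 ∨ p1 ∨ ¬p5) — p3 is true.
  21. (¬p1 ∨ p7 ∨ p5) — p5 is true.
  22. (¬p1 ∨ p6 ∨ ¬p7) — ¬p1 is true.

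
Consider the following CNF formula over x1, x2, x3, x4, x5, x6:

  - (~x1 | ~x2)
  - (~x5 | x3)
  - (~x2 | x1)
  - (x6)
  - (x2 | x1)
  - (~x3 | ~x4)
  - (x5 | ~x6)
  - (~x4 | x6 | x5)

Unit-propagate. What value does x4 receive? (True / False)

Unit clause (x6) sets x6 = True.
In (~x6 | x5), ~x6 is now false; x5 must hold, so x5 = True.
(~x5 | x3) with x5 = True leaves only x3, so x3 = True.
(~x4 | ~x3): since x3 = True, the clause reduces to (~x4). x4 = False.

False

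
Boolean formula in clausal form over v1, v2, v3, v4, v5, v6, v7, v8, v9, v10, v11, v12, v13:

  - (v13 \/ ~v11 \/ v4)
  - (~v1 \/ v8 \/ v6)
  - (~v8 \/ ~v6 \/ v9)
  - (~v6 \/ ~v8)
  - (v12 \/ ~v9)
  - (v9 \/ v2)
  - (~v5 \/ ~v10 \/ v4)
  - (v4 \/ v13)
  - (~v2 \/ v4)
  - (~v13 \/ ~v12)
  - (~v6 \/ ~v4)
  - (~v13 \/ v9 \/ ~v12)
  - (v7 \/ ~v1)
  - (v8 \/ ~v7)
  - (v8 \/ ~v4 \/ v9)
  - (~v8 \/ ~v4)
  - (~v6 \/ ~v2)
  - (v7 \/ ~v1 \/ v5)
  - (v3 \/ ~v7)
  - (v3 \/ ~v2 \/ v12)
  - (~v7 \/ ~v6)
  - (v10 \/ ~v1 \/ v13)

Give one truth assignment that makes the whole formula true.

v1=F  v2=T  v3=F  v4=T  v5=T  v6=F  v7=F  v8=F  v9=T  v10=T  v11=F  v12=T  v13=F

Check each clause:
  1. (v4 \/ v13 \/ ~v11) — ~v11 is true.
  2. (v6 \/ ~v1 \/ v8) — ~v1 is true.
  3. (v9 \/ ~v6 \/ ~v8) — ~v8 is true.
  4. (~v8 \/ ~v6) — ~v8 is true.
  5. (~v9 \/ v12) — v12 is true.
  6. (v9 \/ v2) — v9 is true.
  7. (~v5 \/ ~v10 \/ v4) — v4 is true.
  8. (v13 \/ v4) — v4 is true.
  9. (v4 \/ ~v2) — v4 is true.
  10. (~v13 \/ ~v12) — ~v13 is true.
  11. (~v6 \/ ~v4) — ~v6 is true.
  12. (~v13 \/ v9 \/ ~v12) — v9 is true.
  13. (v7 \/ ~v1) — ~v1 is true.
  14. (~v7 \/ v8) — ~v7 is true.
  15. (~v4 \/ v8 \/ v9) — v9 is true.
  16. (~v8 \/ ~v4) — ~v8 is true.
  17. (~v2 \/ ~v6) — ~v6 is true.
  18. (~v1 \/ v7 \/ v5) — v5 is true.
  19. (v3 \/ ~v7) — ~v7 is true.
  20. (v3 \/ ~v2 \/ v12) — v12 is true.
  21. (~v6 \/ ~v7) — ~v7 is true.
  22. (v13 \/ ~v1 \/ v10) — v10 is true.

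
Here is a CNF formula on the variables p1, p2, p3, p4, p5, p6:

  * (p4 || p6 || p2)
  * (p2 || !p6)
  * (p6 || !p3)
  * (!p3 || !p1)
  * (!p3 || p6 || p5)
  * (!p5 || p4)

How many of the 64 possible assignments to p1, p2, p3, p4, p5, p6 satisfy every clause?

19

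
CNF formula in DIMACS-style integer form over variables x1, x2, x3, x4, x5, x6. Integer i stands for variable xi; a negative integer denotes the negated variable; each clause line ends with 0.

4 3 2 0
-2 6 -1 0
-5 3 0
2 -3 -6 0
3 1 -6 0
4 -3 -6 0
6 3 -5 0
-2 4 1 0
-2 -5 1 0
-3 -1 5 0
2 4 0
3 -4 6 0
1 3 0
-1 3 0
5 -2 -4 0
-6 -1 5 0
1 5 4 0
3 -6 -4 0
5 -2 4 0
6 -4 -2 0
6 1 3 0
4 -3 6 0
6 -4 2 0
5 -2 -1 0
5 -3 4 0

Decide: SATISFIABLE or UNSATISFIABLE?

SATISFIABLE

Set x1 = True and propagate.
  then x3 is forced to True.
  then x5 is forced to True.
Try x2 = True.
  then x6 is forced to True.
  then x4 is forced to True.
So x1 = True  x2 = True  x3 = True  x4 = True  x5 = True  x6 = True is a satisfying assignment.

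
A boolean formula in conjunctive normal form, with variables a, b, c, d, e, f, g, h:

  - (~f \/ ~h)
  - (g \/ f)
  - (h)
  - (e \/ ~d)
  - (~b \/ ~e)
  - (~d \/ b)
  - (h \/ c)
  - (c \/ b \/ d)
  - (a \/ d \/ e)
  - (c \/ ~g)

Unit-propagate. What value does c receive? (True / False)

True

(h) is a unit clause: h = True.
(~f \/ ~h): since h = True, the clause reduces to (~f). f = False.
In (f \/ g), f is now false; g must hold, so g = True.
In (c \/ ~g), ~g is now false; c must hold, so c = True.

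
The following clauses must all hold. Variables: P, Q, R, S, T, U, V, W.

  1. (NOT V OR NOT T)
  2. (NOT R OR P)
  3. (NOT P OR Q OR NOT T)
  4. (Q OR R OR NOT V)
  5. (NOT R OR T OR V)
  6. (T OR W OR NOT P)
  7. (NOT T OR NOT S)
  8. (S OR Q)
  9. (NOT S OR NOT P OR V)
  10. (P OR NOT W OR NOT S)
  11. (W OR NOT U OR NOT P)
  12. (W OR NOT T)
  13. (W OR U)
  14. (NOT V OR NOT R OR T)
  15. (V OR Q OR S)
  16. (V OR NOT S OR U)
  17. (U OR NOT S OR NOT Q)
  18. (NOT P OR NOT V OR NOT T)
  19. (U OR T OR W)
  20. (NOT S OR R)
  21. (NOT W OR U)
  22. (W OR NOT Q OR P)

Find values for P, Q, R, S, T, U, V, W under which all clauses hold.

P=F, Q=T, R=F, S=F, T=F, U=T, V=T, W=T

Check each clause:
  1. (NOT T OR NOT V) — NOT T is true.
  2. (NOT R OR P) — NOT R is true.
  3. (Q OR NOT P OR NOT T) — Q is true.
  4. (Q OR NOT V OR R) — Q is true.
  5. (V OR T OR NOT R) — NOT R is true.
  6. (T OR NOT P OR W) — W is true.
  7. (NOT T OR NOT S) — NOT T is true.
  8. (S OR Q) — Q is true.
  9. (NOT P OR NOT S OR V) — NOT S is true.
  10. (NOT S OR P OR NOT W) — NOT S is true.
  11. (W OR NOT P OR NOT U) — W is true.
  12. (NOT T OR W) — W is true.
  13. (U OR W) — W is true.
  14. (NOT R OR NOT V OR T) — NOT R is true.
  15. (S OR V OR Q) — Q is true.
  16. (V OR NOT S OR U) — NOT S is true.
  17. (NOT Q OR NOT S OR U) — NOT S is true.
  18. (NOT T OR NOT P OR NOT V) — NOT T is true.
  19. (W OR T OR U) — W is true.
  20. (NOT S OR R) — NOT S is true.
  21. (NOT W OR U) — U is true.
  22. (P OR NOT Q OR W) — W is true.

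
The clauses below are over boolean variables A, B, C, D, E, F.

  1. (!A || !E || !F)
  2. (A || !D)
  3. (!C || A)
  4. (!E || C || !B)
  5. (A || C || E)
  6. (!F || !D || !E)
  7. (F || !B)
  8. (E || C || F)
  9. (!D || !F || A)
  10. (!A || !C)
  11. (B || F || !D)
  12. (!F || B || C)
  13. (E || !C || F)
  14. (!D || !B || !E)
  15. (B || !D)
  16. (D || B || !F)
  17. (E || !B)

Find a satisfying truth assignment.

Branch on A: take A = True.
  then C is forced to False.
For the remaining variables, B = False, D = False, E = True, F = False works.

A=True, B=False, C=False, D=False, E=True, F=False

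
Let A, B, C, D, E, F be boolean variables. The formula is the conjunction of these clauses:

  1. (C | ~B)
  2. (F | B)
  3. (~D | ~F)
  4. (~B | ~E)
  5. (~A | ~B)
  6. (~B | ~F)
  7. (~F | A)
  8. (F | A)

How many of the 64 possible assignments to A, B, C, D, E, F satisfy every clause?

4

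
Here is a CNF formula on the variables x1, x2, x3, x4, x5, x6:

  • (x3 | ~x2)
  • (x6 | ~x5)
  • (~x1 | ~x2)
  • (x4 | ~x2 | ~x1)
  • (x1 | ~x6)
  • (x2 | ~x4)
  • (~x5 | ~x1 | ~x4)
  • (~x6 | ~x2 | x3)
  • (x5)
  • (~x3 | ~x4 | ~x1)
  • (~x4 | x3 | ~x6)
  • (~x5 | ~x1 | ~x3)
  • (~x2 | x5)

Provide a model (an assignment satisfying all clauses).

Unit propagation: (x5) forces x5 = True.
The clause (x6) is unit: x6 must be True.
Unit propagation: (x1) forces x1 = True.
The clause (~x2) is unit: x2 must be False.
The clause (~x4) is unit: x4 must be False.
The clause (~x3) is unit: x3 must be False.

x1=1, x2=0, x3=0, x4=0, x5=1, x6=1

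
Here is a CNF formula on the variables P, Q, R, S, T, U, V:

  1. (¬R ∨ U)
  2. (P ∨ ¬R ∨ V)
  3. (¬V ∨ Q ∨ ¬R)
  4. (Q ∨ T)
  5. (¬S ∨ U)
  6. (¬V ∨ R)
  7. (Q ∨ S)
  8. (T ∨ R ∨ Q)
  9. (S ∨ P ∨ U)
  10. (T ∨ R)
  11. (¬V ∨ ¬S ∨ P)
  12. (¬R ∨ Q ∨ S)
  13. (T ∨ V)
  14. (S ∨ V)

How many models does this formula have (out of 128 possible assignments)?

12

Case analysis on R and S:
  R=T, S=T: remaining (P,Q,T,U,V) ∈ {(T,F,T,T,F); (T,T,F,T,T); (T,T,T,T,F); (T,T,T,T,T)} — 4.
  R=T, S=F: remaining (P,Q,T,U,V) ∈ {(F,T,F,T,T); (F,T,T,T,T); (T,T,F,T,T); (T,T,T,T,T)} — 4.
  R=F, S=T: remaining (P,Q,T,U,V) ∈ {(F,F,T,T,F); (F,T,T,T,F); (T,F,T,T,F); (T,T,T,T,F)} — 4.
  R=F, S=F: a clause becomes empty — 0.
Total: 4 + 4 + 4 + 0 = 12.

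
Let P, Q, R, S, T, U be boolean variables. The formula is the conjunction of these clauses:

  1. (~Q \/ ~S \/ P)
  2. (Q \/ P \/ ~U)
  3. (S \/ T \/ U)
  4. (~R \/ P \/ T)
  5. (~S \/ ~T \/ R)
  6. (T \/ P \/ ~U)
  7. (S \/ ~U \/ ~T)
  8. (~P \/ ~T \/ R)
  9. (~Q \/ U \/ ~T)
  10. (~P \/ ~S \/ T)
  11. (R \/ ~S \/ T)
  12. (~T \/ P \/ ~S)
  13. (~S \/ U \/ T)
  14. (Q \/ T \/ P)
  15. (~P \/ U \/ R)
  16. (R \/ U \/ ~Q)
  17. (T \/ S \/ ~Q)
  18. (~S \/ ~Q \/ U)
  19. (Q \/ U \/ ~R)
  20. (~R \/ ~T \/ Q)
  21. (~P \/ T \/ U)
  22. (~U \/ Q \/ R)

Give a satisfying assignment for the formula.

P=F, Q=F, R=F, S=F, T=T, U=F

Try P = False.
Set Q = False and propagate.
  then U is forced to False.
  then T is forced to True.
  then S is forced to False.
  then R is forced to False.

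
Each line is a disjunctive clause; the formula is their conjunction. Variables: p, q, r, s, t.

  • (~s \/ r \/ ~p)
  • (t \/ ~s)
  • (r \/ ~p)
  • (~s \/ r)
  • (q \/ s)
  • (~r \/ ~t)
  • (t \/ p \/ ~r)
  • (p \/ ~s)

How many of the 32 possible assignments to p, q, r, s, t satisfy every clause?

3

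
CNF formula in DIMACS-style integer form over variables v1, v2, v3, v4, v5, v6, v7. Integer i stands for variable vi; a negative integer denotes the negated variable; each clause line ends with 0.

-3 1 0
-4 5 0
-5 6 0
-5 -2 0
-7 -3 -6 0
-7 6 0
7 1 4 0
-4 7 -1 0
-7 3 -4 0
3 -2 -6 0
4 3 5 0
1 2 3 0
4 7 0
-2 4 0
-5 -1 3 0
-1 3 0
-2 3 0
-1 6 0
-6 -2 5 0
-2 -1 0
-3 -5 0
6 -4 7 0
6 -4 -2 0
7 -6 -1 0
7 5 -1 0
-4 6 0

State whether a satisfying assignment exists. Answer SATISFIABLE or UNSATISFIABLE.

UNSATISFIABLE

v1 = True:
  propagation gives v3=True, v6=True, v7=False; an empty clause results — contradiction.
v1 = False:
  propagation gives v3=False, v2=True; an empty clause results — contradiction.
Every branch closes, so no satisfying assignment exists.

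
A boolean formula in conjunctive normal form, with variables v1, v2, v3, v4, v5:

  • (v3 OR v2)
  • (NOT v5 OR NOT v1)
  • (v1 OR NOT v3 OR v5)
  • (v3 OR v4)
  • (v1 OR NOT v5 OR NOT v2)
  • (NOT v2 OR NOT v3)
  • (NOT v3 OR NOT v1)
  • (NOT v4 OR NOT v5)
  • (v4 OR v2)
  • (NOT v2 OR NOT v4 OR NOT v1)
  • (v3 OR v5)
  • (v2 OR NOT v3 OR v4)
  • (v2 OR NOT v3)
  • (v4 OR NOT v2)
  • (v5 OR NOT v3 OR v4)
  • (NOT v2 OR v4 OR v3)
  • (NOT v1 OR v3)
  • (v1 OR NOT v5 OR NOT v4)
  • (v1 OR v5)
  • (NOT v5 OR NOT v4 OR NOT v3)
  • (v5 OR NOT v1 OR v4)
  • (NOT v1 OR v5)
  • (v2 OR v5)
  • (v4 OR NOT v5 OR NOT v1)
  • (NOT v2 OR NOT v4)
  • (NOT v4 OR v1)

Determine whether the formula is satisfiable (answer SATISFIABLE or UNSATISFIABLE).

v4 = True:
  propagation gives v5=False, v3=True, v1=True; an empty clause results — contradiction.
v4 = False:
  propagation gives v3=True, v2=False; an empty clause results — contradiction.
Every branch closes, so no satisfying assignment exists.

UNSATISFIABLE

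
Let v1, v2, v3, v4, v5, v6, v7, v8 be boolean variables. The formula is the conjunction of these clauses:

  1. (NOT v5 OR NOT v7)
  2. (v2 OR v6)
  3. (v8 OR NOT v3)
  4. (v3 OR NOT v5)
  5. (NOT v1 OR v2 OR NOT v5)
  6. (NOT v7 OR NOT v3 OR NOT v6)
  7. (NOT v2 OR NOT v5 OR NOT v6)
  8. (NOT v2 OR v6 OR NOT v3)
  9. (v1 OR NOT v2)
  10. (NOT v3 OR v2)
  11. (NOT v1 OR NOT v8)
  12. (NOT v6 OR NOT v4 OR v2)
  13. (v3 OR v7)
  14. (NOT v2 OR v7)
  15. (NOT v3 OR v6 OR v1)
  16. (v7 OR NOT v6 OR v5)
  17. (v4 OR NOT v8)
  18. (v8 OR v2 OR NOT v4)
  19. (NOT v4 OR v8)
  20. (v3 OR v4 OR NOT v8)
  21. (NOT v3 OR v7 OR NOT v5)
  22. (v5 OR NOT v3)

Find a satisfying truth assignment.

v1=True, v2=True, v3=False, v4=False, v5=False, v6=False, v7=True, v8=False

Try v1 = True.
  then v8 is forced to False.
  then v3 is forced to False.
  then v5 is forced to False.
  then v7 is forced to True.
  then v4 is forced to False.
Branch on v2: take v2 = True.
v6 is now unconstrained; take v6 = False.
Check each clause:
  1. (NOT v7 OR NOT v5) — NOT v5 is true.
  2. (v2 OR v6) — v2 is true.
  3. (v8 OR NOT v3) — NOT v3 is true.
  4. (NOT v5 OR v3) — NOT v5 is true.
  5. (v2 OR NOT v1 OR NOT v5) — v2 is true.
  6. (NOT v7 OR NOT v6 OR NOT v3) — NOT v6 is true.
  7. (NOT v6 OR NOT v5 OR NOT v2) — NOT v6 is true.
  8. (v6 OR NOT v3 OR NOT v2) — NOT v3 is true.
  9. (NOT v2 OR v1) — v1 is true.
  10. (v2 OR NOT v3) — v2 is true.
  11. (NOT v8 OR NOT v1) — NOT v8 is true.
  12. (NOT v4 OR NOT v6 OR v2) — NOT v6 is true.
  13. (v3 OR v7) — v7 is true.
  14. (NOT v2 OR v7) — v7 is true.
  15. (v1 OR v6 OR NOT v3) — v1 is true.
  16. (v7 OR v5 OR NOT v6) — NOT v6 is true.
  17. (v4 OR NOT v8) — NOT v8 is true.
  18. (NOT v4 OR v2 OR v8) — v2 is true.
  19. (v8 OR NOT v4) — NOT v4 is true.
  20. (NOT v8 OR v3 OR v4) — NOT v8 is true.
  21. (NOT v3 OR v7 OR NOT v5) — NOT v5 is true.
  22. (v5 OR NOT v3) — NOT v3 is true.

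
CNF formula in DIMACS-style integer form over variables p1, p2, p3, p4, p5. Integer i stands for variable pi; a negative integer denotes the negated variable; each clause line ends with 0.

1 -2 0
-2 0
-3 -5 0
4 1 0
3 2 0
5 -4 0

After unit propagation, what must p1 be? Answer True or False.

True

Unit clause (~p2) sets p2 = False.
In (p3 | p2), p2 is now false; p3 must hold, so p3 = True.
(~p3 | ~p5) with p3 = True leaves only ~p5, so p5 = False.
In (p5 | ~p4), p5 is now false; ~p4 must hold, so p4 = False.
(p1 | p4) with p4 = False leaves only p1, so p1 = True.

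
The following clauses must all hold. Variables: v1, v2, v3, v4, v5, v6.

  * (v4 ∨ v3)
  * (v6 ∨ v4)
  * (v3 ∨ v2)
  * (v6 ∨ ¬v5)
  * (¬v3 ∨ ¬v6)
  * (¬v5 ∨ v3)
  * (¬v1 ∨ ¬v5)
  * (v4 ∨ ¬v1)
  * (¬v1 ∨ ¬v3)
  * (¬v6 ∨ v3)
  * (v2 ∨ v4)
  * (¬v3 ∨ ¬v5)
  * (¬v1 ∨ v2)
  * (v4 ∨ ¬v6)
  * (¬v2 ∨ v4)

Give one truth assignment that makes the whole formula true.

v1=True  v2=True  v3=False  v4=True  v5=False  v6=False

v4 occurs only positively in the remaining clauses — set v4 = True.
Pure literal: v5 appears only negated; assign v5 = False.
Try v1 = True.
  then v3 is forced to False.
  then v2 is forced to True.
  then v6 is forced to False.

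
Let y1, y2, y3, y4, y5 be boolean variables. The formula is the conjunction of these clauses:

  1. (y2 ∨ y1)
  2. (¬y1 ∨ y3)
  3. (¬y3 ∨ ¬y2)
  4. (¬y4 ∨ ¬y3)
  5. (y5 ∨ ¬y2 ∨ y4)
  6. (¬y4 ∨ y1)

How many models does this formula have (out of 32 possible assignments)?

3

The models are:
  y1=F y2=T y3=F y4=F y5=T
  y1=T y2=F y3=T y4=F y5=F
  y1=T y2=F y3=T y4=F y5=T
That's 3 in total.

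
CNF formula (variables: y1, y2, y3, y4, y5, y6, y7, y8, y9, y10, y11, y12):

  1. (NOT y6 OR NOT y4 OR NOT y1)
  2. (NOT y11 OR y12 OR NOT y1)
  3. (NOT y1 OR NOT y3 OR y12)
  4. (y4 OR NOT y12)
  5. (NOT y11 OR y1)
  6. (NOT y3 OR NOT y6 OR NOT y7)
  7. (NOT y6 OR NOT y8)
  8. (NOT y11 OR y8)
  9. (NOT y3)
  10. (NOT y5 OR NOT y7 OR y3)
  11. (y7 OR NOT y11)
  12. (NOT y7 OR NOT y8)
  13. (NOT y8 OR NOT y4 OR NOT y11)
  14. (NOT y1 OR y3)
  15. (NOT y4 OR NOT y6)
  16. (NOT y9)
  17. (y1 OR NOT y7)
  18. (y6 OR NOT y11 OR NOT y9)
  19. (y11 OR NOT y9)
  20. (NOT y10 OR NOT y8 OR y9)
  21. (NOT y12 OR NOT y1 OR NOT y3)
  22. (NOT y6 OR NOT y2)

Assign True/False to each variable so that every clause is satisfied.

y1=F, y2=T, y3=F, y4=T, y5=T, y6=F, y7=F, y8=F, y9=F, y10=T, y11=F, y12=F

(NOT y3) is a unit clause, so y3 = False.
Unit propagation: (NOT y1) forces y1 = False.
The clause (NOT y11) is unit: y11 must be False.
Unit propagation: (NOT y9) forces y9 = False.
Unit propagation: (NOT y7) forces y7 = False.
y6 occurs only negated in the remaining clauses — set y6 = False.
Pure literal: y8 appears only negated; assign y8 = False.
Branch on y4: take y4 = True.
y2, y5, y10, y12 are now unconstrained; take y2 = True, y5 = True, y10 = True, y12 = False.
Every clause has at least one true literal under this assignment.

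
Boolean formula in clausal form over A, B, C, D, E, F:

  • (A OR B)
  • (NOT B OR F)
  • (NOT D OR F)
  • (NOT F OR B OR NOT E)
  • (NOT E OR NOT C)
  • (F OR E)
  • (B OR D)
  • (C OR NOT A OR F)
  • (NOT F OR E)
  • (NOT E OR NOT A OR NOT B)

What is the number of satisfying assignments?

Satisfying assignments:
  A=0 B=1 C=0 D=0 E=1 F=1
  A=0 B=1 C=0 D=1 E=1 F=1
That's 2 in total.

2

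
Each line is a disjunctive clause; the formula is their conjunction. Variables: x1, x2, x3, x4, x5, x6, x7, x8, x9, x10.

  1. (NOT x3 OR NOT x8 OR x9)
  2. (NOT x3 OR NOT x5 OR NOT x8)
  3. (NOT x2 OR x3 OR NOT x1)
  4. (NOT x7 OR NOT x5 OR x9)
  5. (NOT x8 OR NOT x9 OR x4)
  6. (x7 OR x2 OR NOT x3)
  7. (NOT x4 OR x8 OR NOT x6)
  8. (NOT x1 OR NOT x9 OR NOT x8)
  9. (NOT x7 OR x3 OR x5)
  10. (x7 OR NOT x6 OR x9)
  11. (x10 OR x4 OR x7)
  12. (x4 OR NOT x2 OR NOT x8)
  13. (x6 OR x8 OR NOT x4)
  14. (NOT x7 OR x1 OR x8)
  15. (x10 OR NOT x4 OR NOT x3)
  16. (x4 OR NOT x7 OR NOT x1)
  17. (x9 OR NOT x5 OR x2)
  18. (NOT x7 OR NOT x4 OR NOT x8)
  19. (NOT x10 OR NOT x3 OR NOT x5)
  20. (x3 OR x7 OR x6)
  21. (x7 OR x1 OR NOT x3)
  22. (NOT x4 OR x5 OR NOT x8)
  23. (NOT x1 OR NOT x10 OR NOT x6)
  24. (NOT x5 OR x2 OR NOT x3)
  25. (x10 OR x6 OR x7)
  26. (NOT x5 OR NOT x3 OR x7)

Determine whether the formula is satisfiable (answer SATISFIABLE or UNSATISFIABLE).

SATISFIABLE

Set x1 = False and propagate.
Set x2 = False and propagate.
For the remaining variables, x3 = False, x4 = False, x5 = True, x6 = True, x7 = False, x8 = False, x9 = True, x10 = True works.
Every clause has at least one true literal under this assignment.
So x1=0, x2=0, x3=0, x4=0, x5=1, x6=1, x7=0, x8=0, x9=1, x10=1 is a satisfying assignment.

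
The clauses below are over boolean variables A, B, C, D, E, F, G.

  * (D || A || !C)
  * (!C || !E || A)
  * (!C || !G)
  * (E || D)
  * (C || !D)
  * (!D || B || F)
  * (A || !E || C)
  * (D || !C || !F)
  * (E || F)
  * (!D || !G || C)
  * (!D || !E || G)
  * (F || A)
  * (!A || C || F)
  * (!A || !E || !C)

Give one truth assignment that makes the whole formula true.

A = T  B = T  C = F  D = F  E = T  F = T  G = F

B occurs only positively in the remaining clauses — set B = True.
Try A = True.
The remaining clauses are satisfied by C = False, D = False, E = True, F = True, G = False.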